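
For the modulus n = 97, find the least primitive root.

5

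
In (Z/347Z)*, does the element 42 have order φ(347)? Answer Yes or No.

φ(347) = 347 − 1 = 346 = 2 · 173.
An element g generates (Z/347Z)^× iff g^(346/q) ≢ 1 (mod 347) for each prime q ∈ {2, 173}.
42^173 ≡ 1 (mod 347)  [q = 2: ≡ 1 ✗]
42^2 ≡ 29 (mod 347)  [q = 173: ≢ 1 ✓]
The check at q = 2 fails, so 42 generates a proper subgroup.

No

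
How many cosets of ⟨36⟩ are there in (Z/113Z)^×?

The order of 36 must divide φ(113) = 113 − 1 = 112 = 2^4 · 7.
Divisors of 112: 1, 2, 4, 7, 8, 14, 16, 28, 56, 112.
Compute 36^d (mod 113) for the divisors d until we hit 1:
36^1 ≡ 36 (mod 113)
36^2 ≡ 53 (mod 113)
36^4 ≡ 97 (mod 113)
36^7 ≡ 95 (mod 113)
36^8 ≡ 30 (mod 113)
36^14 ≡ 98 (mod 113)
36^16 ≡ 109 (mod 113)
36^28 ≡ 112 (mod 113)
36^56 ≡ 1 (mod 113) ✓
Thus |⟨36⟩| = ord(36) = 56.
The index is φ(113) / ord(36) = 112 / 56 = 2.

2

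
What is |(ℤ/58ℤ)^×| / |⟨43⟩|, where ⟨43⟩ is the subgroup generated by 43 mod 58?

The order of 43 must divide φ(58) = φ(2)·φ(29) = 1·28 = 28 = 2^2 · 7.
Divisors of 28: 1, 2, 4, 7, 14, 28.
Check 43^d mod 58 for each divisor in increasing order:
43^1 ≡ 43
43^2 ≡ 51
43^4 ≡ 49
43^7 ≡ 41
43^14 ≡ 57
43^28 ≡ 1
The order of 43 is 28, so the subgroup it generates has 28 elements.
[(Z/58Z)^× : ⟨43⟩] = 28/28 = 1.

1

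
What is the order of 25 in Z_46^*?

11

Since 25 ∈ (Z/46Z)^×, its order divides φ(46) = φ(2)·φ(23) = 1·22 = 22 = 2 · 11.
Divisors of 22: 1, 2, 11, 22.
Test each divisor d:
25^1 ≡ 25
25^2 ≡ 27
25^11 ≡ 1
Therefore the multiplicative order of 25 modulo 46 is 11.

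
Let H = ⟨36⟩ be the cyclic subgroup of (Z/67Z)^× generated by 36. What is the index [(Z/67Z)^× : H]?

2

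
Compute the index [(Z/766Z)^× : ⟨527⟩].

2

ord(527) | φ(766) = φ(2)·φ(383) = 1·382 = 382 = 2 · 191.
Divisors of 382: 1, 2, 191, 382.
Test each divisor d:
527^1 ≡ 527 (mod 766)
527^2 ≡ 437 (mod 766)
527^191 ≡ 1 (mod 766) ✓
So ord_766(527) = 191, hence |⟨527⟩| = 191.
[(Z/766Z)^× : ⟨527⟩] = 382/191 = 2.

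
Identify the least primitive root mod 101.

φ(101) = 101 − 1 = 100 = 2^2 · 5^2.
g is a primitive root iff g^(100/q) ≢ 1 (mod 101) for each prime q ∈ {2, 5}.
g = 2: 2^50 ≡ 100; 2^20 ≡ 95 — none is 1, so 2 is a primitive root.
So 2 is the smallest generator of (Z/101Z)^×.

2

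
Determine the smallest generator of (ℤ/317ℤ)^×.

φ(317) = 317 − 1 = 316 = 2^2 · 79.
Test candidates g = 2, 3, … against the prime factors q ∈ {2, 79} of φ(317): g is a generator iff g^(316/q) ≢ 1 for every such q.
g = 2: 2^158 ≡ 316; 2^4 ≡ 16 — none is 1, so 2 is a primitive root.
Hence the least primitive root of 317 is 2.

2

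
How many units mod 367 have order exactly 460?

φ(367) = 367 − 1 = 366 = 2 · 3 · 61.
(Z/367Z)^× is cyclic (|G| = 366); a cyclic group of order m has exactly φ(d) elements of each order d | m, and none otherwise.
Since 460 ∤ 366, the count is 0.

0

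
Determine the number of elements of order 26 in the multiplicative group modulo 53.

φ(53) = 53 − 1 = 52 = 2^2 · 13.
Since (Z/53Z)^× is cyclic of order 52, the number of elements of order d is φ(d) when d | 52 and 0 otherwise.
26 = 2 · 13 divides 52, and φ(26) = 12.

12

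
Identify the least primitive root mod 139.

2

φ(139) = 139 − 1 = 138 = 2 · 3 · 23.
Test candidates g = 2, 3, … against the prime factors q ∈ {2, 3, 23} of φ(139): g is a generator iff g^(138/q) ≢ 1 for every such q.
g = 2: 2^69 ≡ 138; 2^46 ≡ 96; 2^6 ≡ 64 — none is 1, so 2 is a primitive root.
Hence the least primitive root of 139 is 2.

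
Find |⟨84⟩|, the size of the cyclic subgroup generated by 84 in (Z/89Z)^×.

44

ord(84) | φ(89) = 89 − 1 = 88 = 2^3 · 11.
Divisors of 88: 1, 2, 4, 8, 11, 22, 44, 88.
Check 84^d mod 89 for each divisor in increasing order:
84^1 ≡ 84
84^2 ≡ 25
84^4 ≡ 2
84^8 ≡ 4
84^11 ≡ 34
84^22 ≡ 88
84^44 ≡ 1
Therefore the multiplicative order of 84 modulo 89 is 44.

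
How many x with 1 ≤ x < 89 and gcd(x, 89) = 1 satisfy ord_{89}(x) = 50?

φ(89) = 89 − 1 = 88 = 2^3 · 11.
(Z/89Z)^× is cyclic (|G| = 88); a cyclic group of order m has exactly φ(d) elements of each order d | m, and none otherwise.
Here 88 is not a multiple of 50, so there are no elements of order 50.

0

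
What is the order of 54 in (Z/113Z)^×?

112

By Lagrange's theorem, ord_113(54) divides φ(113) = 113 − 1 = 112 = 2^4 · 7.
Divisors of 112: 1, 2, 4, 7, 8, 14, 16, 28, 56, 112.
Evaluate successive powers at the divisors of 112:
54^1 ≡ 54
54^2 ≡ 91
54^4 ≡ 32
54^7 ≡ 65
54^8 ≡ 7
54^14 ≡ 44
54^16 ≡ 49
54^28 ≡ 15
54^56 ≡ 112
54^112 ≡ 1
Therefore the multiplicative order of 54 modulo 113 is 112.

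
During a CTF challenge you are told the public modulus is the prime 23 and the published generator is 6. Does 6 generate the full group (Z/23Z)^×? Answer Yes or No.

No

φ(23) = 23 − 1 = 22 = 2 · 11.
Test 6^(22/q) mod 23 for each prime factor q of 22:
6^11 ≡ 1 (mod 23)  [q = 2: ≡ 1 ✗]
6^2 ≡ 13 (mod 23)  [q = 11: ≢ 1 ✓]
The check at q = 2 fails, so 6 generates a proper subgroup.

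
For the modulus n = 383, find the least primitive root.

5

φ(383) = 383 − 1 = 382 = 2 · 191.
Test candidates g = 2, 3, … against the prime factors q ∈ {2, 191} of φ(383): g is a generator iff g^(382/q) ≢ 1 for every such q.
g = 2: 2^191 ≡ 1 — hits 1, so not a primitive root.
g = 3: 3^191 ≡ 1 — hits 1, so not a primitive root.
g = 4: 4^191 ≡ 1 — hits 1, so not a primitive root.
g = 5: 5^191 ≡ 382; 5^2 ≡ 25 — none is 1, so 5 is a primitive root.
The smallest primitive root modulo 383 is 5.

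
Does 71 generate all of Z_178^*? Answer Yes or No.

No

φ(178) = φ(2)·φ(89) = 1·88 = 88 = 2^3 · 11.
It suffices to check that the order of 71 is not a proper divisor of 88: compute 71^(88/q) for q ∈ {2, 11}.
71^44 ≡ 1 (mod 178)  [q = 2: ≡ 1 ✗]
71^8 ≡ 67 (mod 178)  [q = 11: ≢ 1 ✓]
71^44 ≡ 1 shows ord(71) | 44, strictly less than φ(178); not a primitive root.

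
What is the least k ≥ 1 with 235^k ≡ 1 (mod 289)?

By Lagrange's theorem, ord_289(235) divides φ(289) = φ(17^2) = 17·(17−1) = 272 = 2^4 · 17.
Divisors of 272: 1, 2, 4, 8, 16, 17, 34, 68, 136, 272.
Compute 235^d (mod 289) for the divisors d until we hit 1:
235^1 ≡ 235 (mod 289)
235^2 ≡ 26 (mod 289)
235^4 ≡ 98 (mod 289)
235^8 ≡ 67 (mod 289)
235^16 ≡ 154 (mod 289)
235^17 ≡ 65 (mod 289)
235^34 ≡ 179 (mod 289)
235^68 ≡ 251 (mod 289)
235^136 ≡ 288 (mod 289)
235^272 ≡ 1 (mod 289) ✓
Therefore the multiplicative order of 235 modulo 289 is 272.

272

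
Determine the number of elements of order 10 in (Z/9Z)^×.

φ(9) = φ(3^2) = 3·(3−1) = 6 = 2 · 3.
(Z/9Z)^× is cyclic (|G| = 6); a cyclic group of order m has exactly φ(d) elements of each order d | m, and none otherwise.
Here 6 is not a multiple of 10, so there are no elements of order 10.

0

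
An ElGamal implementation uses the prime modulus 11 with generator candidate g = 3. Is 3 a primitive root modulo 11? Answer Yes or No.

φ(11) = 11 − 1 = 10 = 2 · 5.
It suffices to check that the order of 3 is not a proper divisor of 10: compute 3^(10/q) for q ∈ {2, 5}.
3^5 ≡ 1 (mod 11)  [q = 2: ≡ 1 ✗]
3^2 ≡ 9 (mod 11)  [q = 5: ≢ 1 ✓]
Since 3^5 ≡ 1, the order of 3 divides 5 < 10, so 3 is not a primitive root.

No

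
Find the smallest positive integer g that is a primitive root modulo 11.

2

φ(11) = 11 − 1 = 10 = 2 · 5.
g is a primitive root iff g^(10/q) ≢ 1 (mod 11) for each prime q ∈ {2, 5}.
g = 2: 2^5 ≡ 10; 2^2 ≡ 4 — none is 1, so 2 is a primitive root.
Hence the least primitive root of 11 is 2.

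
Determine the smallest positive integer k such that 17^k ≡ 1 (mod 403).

By Lagrange's theorem, ord_403(17) divides φ(403) = φ(13·31) = (13−1)·(31−1) = 12·30 = 360 = 2^3 · 3^2 · 5.
Divisors of 360: 1, 2, 3, 4, 5, 6, 8, 9, 10, 12, 15, 18, 20, 24, 30, 36, 40, 45, 60, 72, 90, 120, 180, 360.
Evaluate successive powers at the divisors of 360:
17^1 ≡ 17 (mod 403)
17^2 ≡ 289 (mod 403)
17^3 ≡ 77 (mod 403)
17^4 ≡ 100 (mod 403)
17^5 ≡ 88 (mod 403)
17^6 ≡ 287 (mod 403)
17^8 ≡ 328 (mod 403)
17^9 ≡ 337 (mod 403)
17^10 ≡ 87 (mod 403)
17^12 ≡ 157 (mod 403)
17^15 ≡ 402 (mod 403)
17^18 ≡ 326 (mod 403)
17^20 ≡ 315 (mod 403)
17^24 ≡ 66 (mod 403)
17^30 ≡ 1 (mod 403) ✓
Hence ord(17) = 30.

30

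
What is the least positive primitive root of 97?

5

φ(97) = 97 − 1 = 96 = 2^5 · 3.
Test candidates g = 2, 3, … against the prime factors q ∈ {2, 3} of φ(97): g is a generator iff g^(96/q) ≢ 1 for every such q.
g = 2: 2^48 ≡ 1 — hits 1, so not a primitive root.
g = 3: 3^48 ≡ 1 — hits 1, so not a primitive root.
g = 4: 4^48 ≡ 1 — hits 1, so not a primitive root.
g = 5: 5^48 ≡ 96; 5^32 ≡ 35 — none is 1, so 5 is a primitive root.
So 5 is the smallest generator of (Z/97Z)^×.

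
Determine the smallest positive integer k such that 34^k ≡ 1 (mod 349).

By Lagrange's theorem, ord_349(34) divides φ(349) = 349 − 1 = 348 = 2^2 · 3 · 29.
Divisors of 348: 1, 2, 3, 4, 6, 12, 29, 58, 87, 116, 174, 348.
Evaluate successive powers at the divisors of 348:
34^1 ≡ 34 (mod 349)
34^2 ≡ 109 (mod 349)
34^3 ≡ 216 (mod 349)
34^4 ≡ 15 (mod 349)
34^6 ≡ 239 (mod 349)
34^12 ≡ 234 (mod 349)
34^29 ≡ 325 (mod 349)
34^58 ≡ 227 (mod 349)
34^87 ≡ 136 (mod 349)
34^116 ≡ 226 (mod 349)
34^174 ≡ 348 (mod 349)
34^348 ≡ 1 (mod 349) ✓
So ord_349(34) = 348.

348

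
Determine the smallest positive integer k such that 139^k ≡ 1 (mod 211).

105

Since 139 ∈ (Z/211Z)^×, its order divides φ(211) = 211 − 1 = 210 = 2 · 3 · 5 · 7.
Divisors of 210: 1, 2, 3, 5, 6, 7, 10, 14, 15, 21, 30, 35, 42, 70, 105, 210.
Check 139^d mod 211 for each divisor in increasing order:
139^1 ≡ 139 (mod 211)
139^2 ≡ 120 (mod 211)
139^3 ≡ 11 (mod 211)
139^5 ≡ 54 (mod 211)
139^6 ≡ 121 (mod 211)
139^7 ≡ 150 (mod 211)
139^10 ≡ 173 (mod 211)
139^14 ≡ 134 (mod 211)
139^15 ≡ 58 (mod 211)
139^21 ≡ 55 (mod 211)
139^30 ≡ 199 (mod 211)
139^35 ≡ 196 (mod 211)
139^42 ≡ 71 (mod 211)
139^70 ≡ 14 (mod 211)
139^105 ≡ 1 (mod 211) ✓
The smallest such exponent is 105, so the order of 139 is 105.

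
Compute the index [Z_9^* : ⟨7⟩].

2

Since 7 ∈ (Z/9Z)^×, its order divides φ(9) = φ(3^2) = 3·(3−1) = 6 = 2 · 3.
Divisors of 6: 1, 2, 3, 6.
Evaluate successive powers at the divisors of 6:
7^1 ≡ 7 (mod 9)
7^2 ≡ 4 (mod 9)
7^3 ≡ 1 (mod 9) ✓
So ord_9(7) = 3, hence |⟨7⟩| = 3.
Index = |(Z/9Z)^×| / |⟨7⟩| = 6 / 3 = 2.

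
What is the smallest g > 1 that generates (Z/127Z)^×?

3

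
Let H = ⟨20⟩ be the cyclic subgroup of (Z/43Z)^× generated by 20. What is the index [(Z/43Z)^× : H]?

1

Since 20 ∈ (Z/43Z)^×, its order divides φ(43) = 43 − 1 = 42 = 2 · 3 · 7.
Divisors of 42: 1, 2, 3, 6, 7, 14, 21, 42.
Compute 20^d (mod 43) for the divisors d until we hit 1:
20^1 ≡ 20
20^2 ≡ 13
20^3 ≡ 2
20^6 ≡ 4
20^7 ≡ 37
20^14 ≡ 36
20^21 ≡ 42
20^42 ≡ 1
The order of 20 is 42, so the subgroup it generates has 42 elements.
The index is φ(43) / ord(20) = 42 / 42 = 1.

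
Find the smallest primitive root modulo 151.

6

φ(151) = 151 − 1 = 150 = 2 · 3 · 5^2.
g is a primitive root iff g^(150/q) ≢ 1 (mod 151) for each prime q ∈ {2, 3, 5}.
g = 2: 2^75 ≡ 1 — hits 1, so not a primitive root.
g = 3: 3^75 ≡ 150; 3^50 ≡ 1 — hits 1, so not a primitive root.
g = 4: 4^75 ≡ 1 — hits 1, so not a primitive root.
g = 5: 5^75 ≡ 1 — hits 1, so not a primitive root.
g = 6: 6^75 ≡ 150; 6^50 ≡ 32; 6^30 ≡ 59 — none is 1, so 6 is a primitive root.
Hence the least primitive root of 151 is 6.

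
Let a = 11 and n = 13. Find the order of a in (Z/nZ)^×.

12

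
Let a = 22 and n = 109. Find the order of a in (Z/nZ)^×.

27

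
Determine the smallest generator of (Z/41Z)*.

φ(41) = 41 − 1 = 40 = 2^3 · 5.
g is a primitive root iff g^(40/q) ≢ 1 (mod 41) for each prime q ∈ {2, 5}.
g = 2: 2^20 ≡ 1 — hits 1, so not a primitive root.
g = 3: 3^20 ≡ 40; 3^8 ≡ 1 — hits 1, so not a primitive root.
g = 4: 4^20 ≡ 1 — hits 1, so not a primitive root.
g = 5: 5^20 ≡ 1 — hits 1, so not a primitive root.
g = 6: 6^20 ≡ 40; 6^8 ≡ 10 — none is 1, so 6 is a primitive root.
So 6 is the smallest generator of (Z/41Z)^×.

6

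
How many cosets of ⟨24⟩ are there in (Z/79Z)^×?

13

Since 24 ∈ (Z/79Z)^×, its order divides φ(79) = 79 − 1 = 78 = 2 · 3 · 13.
Divisors of 78: 1, 2, 3, 6, 13, 26, 39, 78.
Evaluate successive powers at the divisors of 78:
24^1 ≡ 24
24^2 ≡ 23
24^3 ≡ 78
24^6 ≡ 1
Thus |⟨24⟩| = ord(24) = 6.
The index is φ(79) / ord(24) = 78 / 6 = 13.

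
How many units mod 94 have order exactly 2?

1

φ(94) = φ(2)·φ(47) = 1·46 = 46 = 2 · 23.
(Z/94Z)^× is cyclic (|G| = 46); a cyclic group of order m has exactly φ(d) elements of each order d | m, and none otherwise.
2 | 46, and φ(2) = 2 − 1 = 1.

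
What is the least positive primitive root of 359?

φ(359) = 359 − 1 = 358 = 2 · 179.
g is a primitive root iff g^(358/q) ≢ 1 (mod 359) for each prime q ∈ {2, 179}.
g = 2: 2^179 ≡ 1 — hits 1, so not a primitive root.
g = 3: 3^179 ≡ 1 — hits 1, so not a primitive root.
g = 4: 4^179 ≡ 1 — hits 1, so not a primitive root.
g = 5: 5^179 ≡ 1 — hits 1, so not a primitive root.
g = 6: 6^179 ≡ 1 — hits 1, so not a primitive root.
g = 7: 7^179 ≡ 358; 7^2 ≡ 49 — none is 1, so 7 is a primitive root.
So 7 is the smallest generator of (Z/359Z)^×.

7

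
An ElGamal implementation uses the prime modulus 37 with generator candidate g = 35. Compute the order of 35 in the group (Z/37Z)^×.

Since 35 ∈ (Z/37Z)^×, its order divides φ(37) = 37 − 1 = 36 = 2^2 · 3^2.
Divisors of 36: 1, 2, 3, 4, 6, 9, 12, 18, 36.
Compute 35^d (mod 37) for the divisors d until we hit 1:
35^1 ≡ 35
35^2 ≡ 4
35^3 ≡ 29
35^4 ≡ 16
35^6 ≡ 27
35^9 ≡ 6
35^12 ≡ 26
35^18 ≡ 36
35^36 ≡ 1
So ord_37(35) = 36.

36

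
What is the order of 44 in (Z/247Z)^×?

By Lagrange's theorem, ord_247(44) divides φ(247) = φ(13·19) = (13−1)·(19−1) = 12·18 = 216 = 2^3 · 3^3.
Divisors of 216: 1, 2, 3, 4, 6, 8, 9, 12, 18, 24, 27, 36, 54, 72, 108, 216.
Check 44^d mod 247 for each divisor in increasing order:
44^1 ≡ 44 (mod 247)
44^2 ≡ 207 (mod 247)
44^3 ≡ 216 (mod 247)
44^4 ≡ 118 (mod 247)
44^6 ≡ 220 (mod 247)
44^8 ≡ 92 (mod 247)
44^9 ≡ 96 (mod 247)
44^12 ≡ 235 (mod 247)
44^18 ≡ 77 (mod 247)
44^24 ≡ 144 (mod 247)
44^27 ≡ 229 (mod 247)
44^36 ≡ 1 (mod 247) ✓
The smallest such exponent is 36, so the order of 44 is 36.

36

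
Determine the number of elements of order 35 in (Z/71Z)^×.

24

φ(71) = 71 − 1 = 70 = 2 · 5 · 7.
(Z/71Z)^× is cyclic (|G| = 70); a cyclic group of order m has exactly φ(d) elements of each order d | m, and none otherwise.
35 = 5 · 7 divides 70, and φ(35) = 24.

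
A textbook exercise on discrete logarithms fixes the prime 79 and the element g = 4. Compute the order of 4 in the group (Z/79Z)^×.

By Lagrange's theorem, ord_79(4) divides φ(79) = 79 − 1 = 78 = 2 · 3 · 13.
Divisors of 78: 1, 2, 3, 6, 13, 26, 39, 78.
Check 4^d mod 79 for each divisor in increasing order:
4^1 ≡ 4 (mod 79)
4^2 ≡ 16 (mod 79)
4^3 ≡ 64 (mod 79)
4^6 ≡ 67 (mod 79)
4^13 ≡ 23 (mod 79)
4^26 ≡ 55 (mod 79)
4^39 ≡ 1 (mod 79) ✓
Hence ord(4) = 39.

39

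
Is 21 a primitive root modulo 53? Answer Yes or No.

Yes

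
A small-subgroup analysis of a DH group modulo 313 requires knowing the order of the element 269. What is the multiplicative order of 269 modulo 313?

26

By Lagrange's theorem, ord_313(269) divides φ(313) = 313 − 1 = 312 = 2^3 · 3 · 13.
Divisors of 312: 1, 2, 3, 4, 6, 8, 12, 13, 24, 26, 39, 52, 78, 104, 156, 312.
Test each divisor d:
269^1 ≡ 269
269^2 ≡ 58
269^3 ≡ 265
269^4 ≡ 234
269^6 ≡ 113
269^8 ≡ 294
269^12 ≡ 249
269^13 ≡ 312
269^24 ≡ 27
269^26 ≡ 1
Hence ord(269) = 26.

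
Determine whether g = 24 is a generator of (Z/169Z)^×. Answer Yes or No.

φ(169) = φ(13^2) = 13·(13−1) = 156 = 2^2 · 3 · 13.
24 is a primitive root mod 169 iff 24^(φ(169)/q) ≢ 1 for every prime q | φ(169), i.e. q ∈ {2, 3, 13}.
24^78 ≡ 168 (mod 169)  [q = 2: ≢ 1 ✓]
24^52 ≡ 146 (mod 169)  [q = 3: ≢ 1 ✓]
24^12 ≡ 53 (mod 169)  [q = 13: ≢ 1 ✓]
None equal 1, so ord_169(24) = 156: 24 is a primitive root.

Yes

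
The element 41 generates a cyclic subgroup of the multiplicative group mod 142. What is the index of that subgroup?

5

ord(41) | φ(142) = φ(2)·φ(71) = 1·70 = 70 = 2 · 5 · 7.
Divisors of 70: 1, 2, 5, 7, 10, 14, 35, 70.
Evaluate successive powers at the divisors of 70:
41^1 ≡ 41 (mod 142)
41^2 ≡ 119 (mod 142)
41^5 ≡ 105 (mod 142)
41^7 ≡ 141 (mod 142)
41^10 ≡ 91 (mod 142)
41^14 ≡ 1 (mod 142) ✓
The order of 41 is 14, so the subgroup it generates has 14 elements.
Index = |(Z/142Z)^×| / |⟨41⟩| = 70 / 14 = 5.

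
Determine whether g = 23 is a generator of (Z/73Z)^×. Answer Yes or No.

No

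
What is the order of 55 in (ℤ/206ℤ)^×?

51

The order of 55 must divide φ(206) = φ(2)·φ(103) = 1·102 = 102 = 2 · 3 · 17.
Divisors of 102: 1, 2, 3, 6, 17, 34, 51, 102.
Check 55^d mod 206 for each divisor in increasing order:
55^1 ≡ 55 (mod 206)
55^2 ≡ 141 (mod 206)
55^3 ≡ 133 (mod 206)
55^6 ≡ 179 (mod 206)
55^17 ≡ 159 (mod 206)
55^34 ≡ 149 (mod 206)
55^51 ≡ 1 (mod 206) ✓
The smallest such exponent is 51, so the order of 55 is 51.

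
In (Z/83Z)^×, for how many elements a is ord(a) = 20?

φ(83) = 83 − 1 = 82 = 2 · 41.
Since (Z/83Z)^× is cyclic of order 82, the number of elements of order d is φ(d) when d | 82 and 0 otherwise.
20 does not divide 82, so no element of (Z/83Z)^× has order 20.

0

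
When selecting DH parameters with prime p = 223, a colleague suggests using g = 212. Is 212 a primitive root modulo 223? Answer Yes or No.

No

φ(223) = 223 − 1 = 222 = 2 · 3 · 37.
An element g generates (Z/223Z)^× iff g^(222/q) ≢ 1 (mod 223) for each prime q ∈ {2, 3, 37}.
212^111 ≡ 1 (mod 223)  [q = 2: ≡ 1 ✗]
212^74 ≡ 39 (mod 223)  [q = 3: ≢ 1 ✓]
212^6 ≡ 49 (mod 223)  [q = 37: ≢ 1 ✓]
The check at q = 2 fails, so 212 generates a proper subgroup.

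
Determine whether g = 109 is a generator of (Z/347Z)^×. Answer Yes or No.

φ(347) = 347 − 1 = 346 = 2 · 173.
It suffices to check that the order of 109 is not a proper divisor of 346: compute 109^(346/q) for q ∈ {2, 173}.
109^173 ≡ 1 (mod 347)  [q = 2: ≡ 1 ✗]
109^2 ≡ 83 (mod 347)  [q = 173: ≢ 1 ✓]
109^173 ≡ 1 shows ord(109) | 173, strictly less than φ(347); not a primitive root.

No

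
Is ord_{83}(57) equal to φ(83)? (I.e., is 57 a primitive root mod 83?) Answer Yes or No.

Yes

φ(83) = 83 − 1 = 82 = 2 · 41.
It suffices to check that the order of 57 is not a proper divisor of 82: compute 57^(82/q) for q ∈ {2, 41}.
57^41 ≡ 82 (mod 83)  [q = 2: ≢ 1 ✓]
57^2 ≡ 12 (mod 83)  [q = 41: ≢ 1 ✓]
Every test exponent gives a nontrivial residue, hence 57 generates the full group.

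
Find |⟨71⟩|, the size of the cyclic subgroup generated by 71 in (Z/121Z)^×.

55

ord(71) | φ(121) = φ(11^2) = 11·(11−1) = 110 = 2 · 5 · 11.
Divisors of 110: 1, 2, 5, 10, 11, 22, 55, 110.
Compute 71^d (mod 121) for the divisors d until we hit 1:
71^1 ≡ 71 (mod 121)
71^2 ≡ 80 (mod 121)
71^5 ≡ 45 (mod 121)
71^10 ≡ 89 (mod 121)
71^11 ≡ 27 (mod 121)
71^22 ≡ 3 (mod 121)
71^55 ≡ 1 (mod 121) ✓
The smallest such exponent is 55, so the order of 71 is 55.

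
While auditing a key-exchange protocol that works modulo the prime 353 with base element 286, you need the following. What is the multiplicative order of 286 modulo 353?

The order of 286 must divide φ(353) = 353 − 1 = 352 = 2^5 · 11.
Divisors of 352: 1, 2, 4, 8, 11, 16, 22, 32, 44, 88, 176, 352.
Test each divisor d:
286^1 ≡ 286
286^2 ≡ 253
286^4 ≡ 116
286^8 ≡ 42
286^11 ≡ 59
286^16 ≡ 352
286^22 ≡ 304
286^32 ≡ 1
So ord_353(286) = 32.

32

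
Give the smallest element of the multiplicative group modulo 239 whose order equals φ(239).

7

φ(239) = 239 − 1 = 238 = 2 · 7 · 17.
Test candidates g = 2, 3, … against the prime factors q ∈ {2, 7, 17} of φ(239): g is a generator iff g^(238/q) ≢ 1 for every such q.
g = 2: 2^119 ≡ 1 — hits 1, so not a primitive root.
g = 3: 3^119 ≡ 1 — hits 1, so not a primitive root.
g = 4: 4^119 ≡ 1 — hits 1, so not a primitive root.
g = 5: 5^119 ≡ 1 — hits 1, so not a primitive root.
g = 6: 6^119 ≡ 1 — hits 1, so not a primitive root.
g = 7: 7^119 ≡ 238; 7^34 ≡ 24; 7^14 ≡ 211 — none is 1, so 7 is a primitive root.
Hence the least primitive root of 239 is 7.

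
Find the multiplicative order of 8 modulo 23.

ord(8) | φ(23) = 23 − 1 = 22 = 2 · 11.
Divisors of 22: 1, 2, 11, 22.
Compute 8^d (mod 23) for the divisors d until we hit 1:
8^1 ≡ 8
8^2 ≡ 18
8^11 ≡ 1
So ord_23(8) = 11.

11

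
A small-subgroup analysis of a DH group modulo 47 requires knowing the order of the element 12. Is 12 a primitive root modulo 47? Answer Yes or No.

φ(47) = 47 − 1 = 46 = 2 · 23.
It suffices to check that the order of 12 is not a proper divisor of 46: compute 12^(46/q) for q ∈ {2, 23}.
12^23 ≡ 1 (mod 47)  [q = 2: ≡ 1 ✗]
12^2 ≡ 3 (mod 47)  [q = 23: ≢ 1 ✓]
Since 12^23 ≡ 1, the order of 12 divides 23 < 46, so 12 is not a primitive root.

No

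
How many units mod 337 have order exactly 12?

4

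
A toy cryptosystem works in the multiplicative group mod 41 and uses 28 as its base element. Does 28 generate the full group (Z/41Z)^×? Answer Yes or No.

Yes

φ(41) = 41 − 1 = 40 = 2^3 · 5.
It suffices to check that the order of 28 is not a proper divisor of 40: compute 28^(40/q) for q ∈ {2, 5}.
28^20 ≡ 40 (mod 41)  [q = 2: ≢ 1 ✓]
28^8 ≡ 10 (mod 41)  [q = 5: ≢ 1 ✓]
Every test exponent gives a nontrivial residue, hence 28 generates the full group.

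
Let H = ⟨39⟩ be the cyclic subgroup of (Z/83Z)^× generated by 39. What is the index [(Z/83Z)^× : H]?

1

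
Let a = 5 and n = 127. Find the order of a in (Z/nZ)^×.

42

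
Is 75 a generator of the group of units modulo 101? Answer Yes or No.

φ(101) = 101 − 1 = 100 = 2^2 · 5^2.
Test 75^(100/q) mod 101 for each prime factor q of 100:
75^50 ≡ 100 (mod 101)  [q = 2: ≢ 1 ✓]
75^20 ≡ 36 (mod 101)  [q = 5: ≢ 1 ✓]
All checks pass, so 75 has order 100 and is a primitive root modulo 101.

Yes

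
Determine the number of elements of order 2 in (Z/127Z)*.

1

φ(127) = 127 − 1 = 126 = 2 · 3^2 · 7.
In a cyclic group of order 126, there are φ(d) elements of order d for each divisor d of 126, and zero for non-divisors.
2 | 126, and φ(2) = 2 − 1 = 1.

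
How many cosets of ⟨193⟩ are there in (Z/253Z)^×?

2

Since 193 ∈ (Z/253Z)^×, its order divides φ(253) = φ(11·23) = (11−1)·(23−1) = 10·22 = 220 = 2^2 · 5 · 11.
Divisors of 220: 1, 2, 4, 5, 10, 11, 20, 22, 44, 55, 110, 220.
Compute 193^d (mod 253) for the divisors d until we hit 1:
193^1 ≡ 193 (mod 253)
193^2 ≡ 58 (mod 253)
193^4 ≡ 75 (mod 253)
193^5 ≡ 54 (mod 253)
193^10 ≡ 133 (mod 253)
193^11 ≡ 116 (mod 253)
193^20 ≡ 232 (mod 253)
193^22 ≡ 47 (mod 253)
193^44 ≡ 185 (mod 253)
193^55 ≡ 208 (mod 253)
193^110 ≡ 1 (mod 253) ✓
So ord_253(193) = 110, hence |⟨193⟩| = 110.
The index is φ(253) / ord(193) = 220 / 110 = 2.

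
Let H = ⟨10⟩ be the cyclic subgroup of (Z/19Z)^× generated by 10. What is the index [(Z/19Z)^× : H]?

1

Since 10 ∈ (Z/19Z)^×, its order divides φ(19) = 19 − 1 = 18 = 2 · 3^2.
Divisors of 18: 1, 2, 3, 6, 9, 18.
Test each divisor d:
10^1 ≡ 10
10^2 ≡ 5
10^3 ≡ 12
10^6 ≡ 11
10^9 ≡ 18
10^18 ≡ 1
The order of 10 is 18, so the subgroup it generates has 18 elements.
[(Z/19Z)^× : ⟨10⟩] = 18/18 = 1.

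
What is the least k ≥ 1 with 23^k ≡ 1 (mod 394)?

ord(23) | φ(394) = φ(2)·φ(197) = 1·196 = 196 = 2^2 · 7^2.
Divisors of 196: 1, 2, 4, 7, 14, 28, 49, 98, 196.
Test each divisor d:
23^1 ≡ 23
23^2 ≡ 135
23^4 ≡ 101
23^7 ≡ 375
23^14 ≡ 361
23^28 ≡ 301
23^49 ≡ 1
So ord_394(23) = 49.

49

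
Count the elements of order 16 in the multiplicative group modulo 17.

φ(17) = 17 − 1 = 16 = 2^4.
(Z/17Z)^× is cyclic (|G| = 16); a cyclic group of order m has exactly φ(d) elements of each order d | m, and none otherwise.
16 = 2^4 divides 16, and φ(16) = 8.

8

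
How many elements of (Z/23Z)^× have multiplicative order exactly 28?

0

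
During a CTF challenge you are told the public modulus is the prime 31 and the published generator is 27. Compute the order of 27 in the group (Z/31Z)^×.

ord(27) | φ(31) = 31 − 1 = 30 = 2 · 3 · 5.
Divisors of 30: 1, 2, 3, 5, 6, 10, 15, 30.
Check 27^d mod 31 for each divisor in increasing order:
27^1 ≡ 27
27^2 ≡ 16
27^3 ≡ 29
27^5 ≡ 30
27^6 ≡ 4
27^10 ≡ 1
So ord_31(27) = 10.

10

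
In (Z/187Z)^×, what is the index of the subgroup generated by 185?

ord(185) | φ(187) = φ(11·17) = (11−1)·(17−1) = 10·16 = 160 = 2^5 · 5.
Divisors of 160: 1, 2, 4, 5, 8, 10, 16, 20, 32, 40, 80, 160.
Compute 185^d (mod 187) for the divisors d until we hit 1:
185^1 ≡ 185
185^2 ≡ 4
185^4 ≡ 16
185^5 ≡ 155
185^8 ≡ 69
185^10 ≡ 89
185^16 ≡ 86
185^20 ≡ 67
185^32 ≡ 103
185^40 ≡ 1
So ord_187(185) = 40, hence |⟨185⟩| = 40.
[(Z/187Z)^× : ⟨185⟩] = 160/40 = 4.

4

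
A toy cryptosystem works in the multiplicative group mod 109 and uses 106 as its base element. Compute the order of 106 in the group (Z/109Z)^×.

ord(106) | φ(109) = 109 − 1 = 108 = 2^2 · 3^3.
Divisors of 108: 1, 2, 3, 4, 6, 9, 12, 18, 27, 36, 54, 108.
Evaluate successive powers at the divisors of 108:
106^1 ≡ 106
106^2 ≡ 9
106^3 ≡ 82
106^4 ≡ 81
106^6 ≡ 75
106^9 ≡ 46
106^12 ≡ 66
106^18 ≡ 45
106^27 ≡ 108
106^36 ≡ 63
106^54 ≡ 1
Therefore the multiplicative order of 106 modulo 109 is 54.

54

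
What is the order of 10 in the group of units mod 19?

18

ord(10) | φ(19) = 19 − 1 = 18 = 2 · 3^2.
Divisors of 18: 1, 2, 3, 6, 9, 18.
Evaluate successive powers at the divisors of 18:
10^1 ≡ 10 (mod 19)
10^2 ≡ 5 (mod 19)
10^3 ≡ 12 (mod 19)
10^6 ≡ 11 (mod 19)
10^9 ≡ 18 (mod 19)
10^18 ≡ 1 (mod 19) ✓
Hence ord(10) = 18.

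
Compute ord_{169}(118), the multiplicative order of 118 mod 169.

13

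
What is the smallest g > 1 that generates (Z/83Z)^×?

φ(83) = 83 − 1 = 82 = 2 · 41.
Test candidates g = 2, 3, … against the prime factors q ∈ {2, 41} of φ(83): g is a generator iff g^(82/q) ≢ 1 for every such q.
g = 2: 2^41 ≡ 82; 2^2 ≡ 4 — none is 1, so 2 is a primitive root.
The smallest primitive root modulo 83 is 2.

2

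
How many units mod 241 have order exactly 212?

0

φ(241) = 241 − 1 = 240 = 2^4 · 3 · 5.
In a cyclic group of order 240, there are φ(d) elements of order d for each divisor d of 240, and zero for non-divisors.
Here 240 is not a multiple of 212, so there are no elements of order 212.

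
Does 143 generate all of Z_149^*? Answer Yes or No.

φ(149) = 149 − 1 = 148 = 2^2 · 37.
It suffices to check that the order of 143 is not a proper divisor of 148: compute 143^(148/q) for q ∈ {2, 37}.
143^74 ≡ 1 (mod 149)  [q = 2: ≡ 1 ✗]
143^4 ≡ 104 (mod 149)  [q = 37: ≢ 1 ✓]
143^74 ≡ 1 shows ord(143) | 74, strictly less than φ(149); not a primitive root.

No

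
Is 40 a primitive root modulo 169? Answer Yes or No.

φ(169) = φ(13^2) = 13·(13−1) = 156 = 2^2 · 3 · 13.
An element g generates (Z/169Z)^× iff g^(156/q) ≢ 1 (mod 169) for each prime q ∈ {2, 3, 13}.
40^78 ≡ 1 (mod 169)  [q = 2: ≡ 1 ✗]
40^52 ≡ 1 (mod 169)  [q = 3: ≡ 1 ✗]
40^12 ≡ 131 (mod 169)  [q = 13: ≢ 1 ✓]
The check at q = 2 fails, so 40 generates a proper subgroup.

No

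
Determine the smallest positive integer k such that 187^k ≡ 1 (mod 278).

Since 187 ∈ (Z/278Z)^×, its order divides φ(278) = φ(2)·φ(139) = 1·138 = 138 = 2 · 3 · 23.
Divisors of 138: 1, 2, 3, 6, 23, 46, 69, 138.
Evaluate successive powers at the divisors of 138:
187^1 ≡ 187 (mod 278)
187^2 ≡ 219 (mod 278)
187^3 ≡ 87 (mod 278)
187^6 ≡ 63 (mod 278)
187^23 ≡ 277 (mod 278)
187^46 ≡ 1 (mod 278) ✓
The smallest such exponent is 46, so the order of 187 is 46.

46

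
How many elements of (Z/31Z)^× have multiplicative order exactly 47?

0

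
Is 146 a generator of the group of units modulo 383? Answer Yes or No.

φ(383) = 383 − 1 = 382 = 2 · 191.
146 is a primitive root mod 383 iff 146^(φ(383)/q) ≢ 1 for every prime q | φ(383), i.e. q ∈ {2, 191}.
146^191 ≡ 1 (mod 383)  [q = 2: ≡ 1 ✗]
146^2 ≡ 251 (mod 383)  [q = 191: ≢ 1 ✓]
146^191 ≡ 1 shows ord(146) | 191, strictly less than φ(383); not a primitive root.

No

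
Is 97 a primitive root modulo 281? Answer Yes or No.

Yes

φ(281) = 281 − 1 = 280 = 2^3 · 5 · 7.
Test 97^(280/q) mod 281 for each prime factor q of 280:
97^140 ≡ 280 (mod 281)  [q = 2: ≢ 1 ✓]
97^56 ≡ 232 (mod 281)  [q = 5: ≢ 1 ✓]
97^40 ≡ 165 (mod 281)  [q = 7: ≢ 1 ✓]
All checks pass, so 97 has order 280 and is a primitive root modulo 281.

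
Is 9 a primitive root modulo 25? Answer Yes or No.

No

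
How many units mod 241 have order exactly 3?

2

φ(241) = 241 − 1 = 240 = 2^4 · 3 · 5.
Since (Z/241Z)^× is cyclic of order 240, the number of elements of order d is φ(d) when d | 240 and 0 otherwise.
3 | 240, and φ(3) = 3 − 1 = 2.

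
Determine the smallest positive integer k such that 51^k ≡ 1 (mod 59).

29

The order of 51 must divide φ(59) = 59 − 1 = 58 = 2 · 29.
Divisors of 58: 1, 2, 29, 58.
Test each divisor d:
51^1 ≡ 51 (mod 59)
51^2 ≡ 5 (mod 59)
51^29 ≡ 1 (mod 59) ✓
So ord_59(51) = 29.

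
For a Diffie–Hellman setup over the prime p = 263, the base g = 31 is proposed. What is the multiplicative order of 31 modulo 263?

The order of 31 must divide φ(263) = 263 − 1 = 262 = 2 · 131.
Divisors of 262: 1, 2, 131, 262.
Check 31^d mod 263 for each divisor in increasing order:
31^1 ≡ 31
31^2 ≡ 172
31^131 ≡ 1
So ord_263(31) = 131.

131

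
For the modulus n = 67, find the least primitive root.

φ(67) = 67 − 1 = 66 = 2 · 3 · 11.
g is a primitive root iff g^(66/q) ≢ 1 (mod 67) for each prime q ∈ {2, 3, 11}.
g = 2: 2^33 ≡ 66; 2^22 ≡ 37; 2^6 ≡ 64 — none is 1, so 2 is a primitive root.
The smallest primitive root modulo 67 is 2.

2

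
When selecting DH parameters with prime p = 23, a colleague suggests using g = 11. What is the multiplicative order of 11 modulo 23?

By Lagrange's theorem, ord_23(11) divides φ(23) = 23 − 1 = 22 = 2 · 11.
Divisors of 22: 1, 2, 11, 22.
Check 11^d mod 23 for each divisor in increasing order:
11^1 ≡ 11
11^2 ≡ 6
11^11 ≡ 22
11^22 ≡ 1
So ord_23(11) = 22.

22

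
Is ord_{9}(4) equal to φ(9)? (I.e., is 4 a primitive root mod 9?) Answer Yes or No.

No

φ(9) = φ(3^2) = 3·(3−1) = 6 = 2 · 3.
4 is a primitive root mod 9 iff 4^(φ(9)/q) ≢ 1 for every prime q | φ(9), i.e. q ∈ {2, 3}.
4^3 ≡ 1 (mod 9)  [q = 2: ≡ 1 ✗]
4^2 ≡ 7 (mod 9)  [q = 3: ≢ 1 ✓]
The check at q = 2 fails, so 4 generates a proper subgroup.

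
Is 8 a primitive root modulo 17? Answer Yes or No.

No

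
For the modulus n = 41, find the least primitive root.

6

φ(41) = 41 − 1 = 40 = 2^3 · 5.
Test candidates g = 2, 3, … against the prime factors q ∈ {2, 5} of φ(41): g is a generator iff g^(40/q) ≢ 1 for every such q.
g = 2: 2^20 ≡ 1 — hits 1, so not a primitive root.
g = 3: 3^20 ≡ 40; 3^8 ≡ 1 — hits 1, so not a primitive root.
g = 4: 4^20 ≡ 1 — hits 1, so not a primitive root.
g = 5: 5^20 ≡ 1 — hits 1, so not a primitive root.
g = 6: 6^20 ≡ 40; 6^8 ≡ 10 — none is 1, so 6 is a primitive root.
So 6 is the smallest generator of (Z/41Z)^×.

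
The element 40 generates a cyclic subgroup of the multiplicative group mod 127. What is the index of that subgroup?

3

By Lagrange's theorem, ord_127(40) divides φ(127) = 127 − 1 = 126 = 2 · 3^2 · 7.
Divisors of 126: 1, 2, 3, 6, 7, 9, 14, 18, 21, 42, 63, 126.
Compute 40^d (mod 127) for the divisors d until we hit 1:
40^1 ≡ 40 (mod 127)
40^2 ≡ 76 (mod 127)
40^3 ≡ 119 (mod 127)
40^6 ≡ 64 (mod 127)
40^7 ≡ 20 (mod 127)
40^9 ≡ 123 (mod 127)
40^14 ≡ 19 (mod 127)
40^18 ≡ 16 (mod 127)
40^21 ≡ 126 (mod 127)
40^42 ≡ 1 (mod 127) ✓
The order of 40 is 42, so the subgroup it generates has 42 elements.
[(Z/127Z)^× : ⟨40⟩] = 126/42 = 3.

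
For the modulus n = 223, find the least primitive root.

3

φ(223) = 223 − 1 = 222 = 2 · 3 · 37.
g is a primitive root iff g^(222/q) ≢ 1 (mod 223) for each prime q ∈ {2, 3, 37}.
g = 2: 2^111 ≡ 1 — hits 1, so not a primitive root.
g = 3: 3^111 ≡ 222; 3^74 ≡ 183; 3^6 ≡ 60 — none is 1, so 3 is a primitive root.
So 3 is the smallest generator of (Z/223Z)^×.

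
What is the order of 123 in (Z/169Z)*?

156

The order of 123 must divide φ(169) = φ(13^2) = 13·(13−1) = 156 = 2^2 · 3 · 13.
Divisors of 156: 1, 2, 3, 4, 6, 12, 13, 26, 39, 52, 78, 156.
Test each divisor d:
123^1 ≡ 123 (mod 169)
123^2 ≡ 88 (mod 169)
123^3 ≡ 8 (mod 169)
123^4 ≡ 139 (mod 169)
123^6 ≡ 64 (mod 169)
123^12 ≡ 40 (mod 169)
123^13 ≡ 19 (mod 169)
123^26 ≡ 23 (mod 169)
123^39 ≡ 99 (mod 169)
123^52 ≡ 22 (mod 169)
123^78 ≡ 168 (mod 169)
123^156 ≡ 1 (mod 169) ✓
The smallest such exponent is 156, so the order of 123 is 156.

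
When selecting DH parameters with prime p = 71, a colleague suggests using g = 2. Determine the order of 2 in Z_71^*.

ord(2) | φ(71) = 71 − 1 = 70 = 2 · 5 · 7.
Divisors of 70: 1, 2, 5, 7, 10, 14, 35, 70.
Test each divisor d:
2^1 ≡ 2
2^2 ≡ 4
2^5 ≡ 32
2^7 ≡ 57
2^10 ≡ 30
2^14 ≡ 54
2^35 ≡ 1
Therefore the multiplicative order of 2 modulo 71 is 35.

35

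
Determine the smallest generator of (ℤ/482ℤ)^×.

7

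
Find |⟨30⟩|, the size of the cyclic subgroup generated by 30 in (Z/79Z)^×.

78

ord(30) | φ(79) = 79 − 1 = 78 = 2 · 3 · 13.
Divisors of 78: 1, 2, 3, 6, 13, 26, 39, 78.
Test each divisor d:
30^1 ≡ 30 (mod 79)
30^2 ≡ 31 (mod 79)
30^3 ≡ 61 (mod 79)
30^6 ≡ 8 (mod 79)
30^13 ≡ 24 (mod 79)
30^26 ≡ 23 (mod 79)
30^39 ≡ 78 (mod 79)
30^78 ≡ 1 (mod 79) ✓
Hence ord(30) = 78.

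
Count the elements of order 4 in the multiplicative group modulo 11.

0

φ(11) = 11 − 1 = 10 = 2 · 5.
(Z/11Z)^× is cyclic (|G| = 10); a cyclic group of order m has exactly φ(d) elements of each order d | m, and none otherwise.
Here 10 is not a multiple of 4, so there are no elements of order 4.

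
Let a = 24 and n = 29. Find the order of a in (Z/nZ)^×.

7

By Lagrange's theorem, ord_29(24) divides φ(29) = 29 − 1 = 28 = 2^2 · 7.
Divisors of 28: 1, 2, 4, 7, 14, 28.
Check 24^d mod 29 for each divisor in increasing order:
24^1 ≡ 24 (mod 29)
24^2 ≡ 25 (mod 29)
24^4 ≡ 16 (mod 29)
24^7 ≡ 1 (mod 29) ✓
Hence ord(24) = 7.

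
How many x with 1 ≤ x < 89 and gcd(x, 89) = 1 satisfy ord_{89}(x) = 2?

1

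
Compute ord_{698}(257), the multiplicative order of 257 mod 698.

29

The order of 257 must divide φ(698) = φ(2)·φ(349) = 1·348 = 348 = 2^2 · 3 · 29.
Divisors of 348: 1, 2, 3, 4, 6, 12, 29, 58, 87, 116, 174, 348.
Compute 257^d (mod 698) for the divisors d until we hit 1:
257^1 ≡ 257 (mod 698)
257^2 ≡ 437 (mod 698)
257^3 ≡ 629 (mod 698)
257^4 ≡ 415 (mod 698)
257^6 ≡ 573 (mod 698)
257^12 ≡ 269 (mod 698)
257^29 ≡ 1 (mod 698) ✓
The smallest such exponent is 29, so the order of 257 is 29.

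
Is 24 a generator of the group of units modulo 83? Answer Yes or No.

φ(83) = 83 − 1 = 82 = 2 · 41.
It suffices to check that the order of 24 is not a proper divisor of 82: compute 24^(82/q) for q ∈ {2, 41}.
24^41 ≡ 82 (mod 83)  [q = 2: ≢ 1 ✓]
24^2 ≡ 78 (mod 83)  [q = 41: ≢ 1 ✓]
None equal 1, so ord_83(24) = 82: 24 is a primitive root.

Yes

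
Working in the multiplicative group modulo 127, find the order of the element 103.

9

Since 103 ∈ (Z/127Z)^×, its order divides φ(127) = 127 − 1 = 126 = 2 · 3^2 · 7.
Divisors of 126: 1, 2, 3, 6, 7, 9, 14, 18, 21, 42, 63, 126.
Test each divisor d:
103^1 ≡ 103 (mod 127)
103^2 ≡ 68 (mod 127)
103^3 ≡ 19 (mod 127)
103^6 ≡ 107 (mod 127)
103^7 ≡ 99 (mod 127)
103^9 ≡ 1 (mod 127) ✓
The smallest such exponent is 9, so the order of 103 is 9.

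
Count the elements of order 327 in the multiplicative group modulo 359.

φ(359) = 359 − 1 = 358 = 2 · 179.
Since (Z/359Z)^× is cyclic of order 358, the number of elements of order d is φ(d) when d | 358 and 0 otherwise.
327 does not divide 358, so no element of (Z/359Z)^× has order 327.

0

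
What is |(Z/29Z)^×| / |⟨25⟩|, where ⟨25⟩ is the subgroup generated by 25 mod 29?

ord(25) | φ(29) = 29 − 1 = 28 = 2^2 · 7.
Divisors of 28: 1, 2, 4, 7, 14, 28.
Compute 25^d (mod 29) for the divisors d until we hit 1:
25^1 ≡ 25
25^2 ≡ 16
25^4 ≡ 24
25^7 ≡ 1
Thus |⟨25⟩| = ord(25) = 7.
The index is φ(29) / ord(25) = 28 / 7 = 4.

4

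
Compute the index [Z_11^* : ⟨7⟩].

1

The order of 7 must divide φ(11) = 11 − 1 = 10 = 2 · 5.
Divisors of 10: 1, 2, 5, 10.
Test each divisor d:
7^1 ≡ 7 (mod 11)
7^2 ≡ 5 (mod 11)
7^5 ≡ 10 (mod 11)
7^10 ≡ 1 (mod 11) ✓
The order of 7 is 10, so the subgroup it generates has 10 elements.
Index = |(Z/11Z)^×| / |⟨7⟩| = 10 / 10 = 1.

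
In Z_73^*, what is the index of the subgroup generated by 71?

4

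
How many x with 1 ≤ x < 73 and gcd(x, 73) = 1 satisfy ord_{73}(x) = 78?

φ(73) = 73 − 1 = 72 = 2^3 · 3^2.
(Z/73Z)^× is cyclic (|G| = 72); a cyclic group of order m has exactly φ(d) elements of each order d | m, and none otherwise.
78 does not divide 72, so no element of (Z/73Z)^× has order 78.

0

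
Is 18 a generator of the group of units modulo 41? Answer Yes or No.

No

φ(41) = 41 − 1 = 40 = 2^3 · 5.
An element g generates (Z/41Z)^× iff g^(40/q) ≢ 1 (mod 41) for each prime q ∈ {2, 5}.
18^20 ≡ 1 (mod 41)  [q = 2: ≡ 1 ✗]
18^8 ≡ 10 (mod 41)  [q = 5: ≢ 1 ✓]
Since 18^20 ≡ 1, the order of 18 divides 20 < 40, so 18 is not a primitive root.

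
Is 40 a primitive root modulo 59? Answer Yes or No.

φ(59) = 59 − 1 = 58 = 2 · 29.
It suffices to check that the order of 40 is not a proper divisor of 58: compute 40^(58/q) for q ∈ {2, 29}.
40^29 ≡ 58 (mod 59)  [q = 2: ≢ 1 ✓]
40^2 ≡ 7 (mod 59)  [q = 29: ≢ 1 ✓]
None equal 1, so ord_59(40) = 58: 40 is a primitive root.

Yes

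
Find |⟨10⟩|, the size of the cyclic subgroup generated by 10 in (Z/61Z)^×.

Since 10 ∈ (Z/61Z)^×, its order divides φ(61) = 61 − 1 = 60 = 2^2 · 3 · 5.
Divisors of 60: 1, 2, 3, 4, 5, 6, 10, 12, 15, 20, 30, 60.
Compute 10^d (mod 61) for the divisors d until we hit 1:
10^1 ≡ 10 (mod 61)
10^2 ≡ 39 (mod 61)
10^3 ≡ 24 (mod 61)
10^4 ≡ 57 (mod 61)
10^5 ≡ 21 (mod 61)
10^6 ≡ 27 (mod 61)
10^10 ≡ 14 (mod 61)
10^12 ≡ 58 (mod 61)
10^15 ≡ 50 (mod 61)
10^20 ≡ 13 (mod 61)
10^30 ≡ 60 (mod 61)
10^60 ≡ 1 (mod 61) ✓
The smallest such exponent is 60, so the order of 10 is 60.

60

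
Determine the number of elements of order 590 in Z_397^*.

0

φ(397) = 397 − 1 = 396 = 2^2 · 3^2 · 11.
Since (Z/397Z)^× is cyclic of order 396, the number of elements of order d is φ(d) when d | 396 and 0 otherwise.
590 does not divide 396, so no element of (Z/397Z)^× has order 590.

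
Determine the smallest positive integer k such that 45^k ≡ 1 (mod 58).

7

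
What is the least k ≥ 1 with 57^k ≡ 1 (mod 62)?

6

ord(57) | φ(62) = φ(2)·φ(31) = 1·30 = 30 = 2 · 3 · 5.
Divisors of 30: 1, 2, 3, 5, 6, 10, 15, 30.
Test each divisor d:
57^1 ≡ 57 (mod 62)
57^2 ≡ 25 (mod 62)
57^3 ≡ 61 (mod 62)
57^5 ≡ 37 (mod 62)
57^6 ≡ 1 (mod 62) ✓
The smallest such exponent is 6, so the order of 57 is 6.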